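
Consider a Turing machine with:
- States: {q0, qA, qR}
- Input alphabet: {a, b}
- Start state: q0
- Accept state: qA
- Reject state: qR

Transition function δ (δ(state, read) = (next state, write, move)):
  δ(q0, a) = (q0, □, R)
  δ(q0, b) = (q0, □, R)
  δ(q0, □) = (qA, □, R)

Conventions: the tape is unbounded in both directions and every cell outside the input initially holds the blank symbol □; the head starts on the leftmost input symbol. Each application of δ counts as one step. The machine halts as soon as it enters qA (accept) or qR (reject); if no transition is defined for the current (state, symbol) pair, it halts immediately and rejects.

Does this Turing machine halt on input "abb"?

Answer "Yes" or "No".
Step 0: [q0]abb (head at position 0)
Step 1: δ(q0, a) = (q0, □, R)  ⊢  □[q0]bb (head at position 1)
Step 2: δ(q0, b) = (q0, □, R)  ⊢  □□[q0]b (head at position 2)
Step 3: δ(q0, b) = (q0, □, R)  ⊢  □□□[q0]□ (head at position 3)
Step 4: δ(q0, □) = (qA, □, R)  ⊢  □□□□[qA]□ (head at position 4)
The machine is in qA, so it halts and accepts.
It halts after 4 steps.

Final answer: Yes - halts after 4 steps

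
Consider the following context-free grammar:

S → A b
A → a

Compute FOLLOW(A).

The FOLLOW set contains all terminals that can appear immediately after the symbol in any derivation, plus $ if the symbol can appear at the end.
A occurs only in S → A b, where it is immediately followed by the terminal b. So FOLLOW(A) = {b}.

Final answer: {b}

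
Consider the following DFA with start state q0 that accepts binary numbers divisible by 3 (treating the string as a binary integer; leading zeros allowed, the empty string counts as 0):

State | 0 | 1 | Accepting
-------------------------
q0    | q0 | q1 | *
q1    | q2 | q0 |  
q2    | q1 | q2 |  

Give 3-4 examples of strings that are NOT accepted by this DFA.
Any strings that end in a non-accepting state work; for example:
"1": q0 → q1; q1 is not accepting → rejected
"101": q0 → q1 → q2 → q2; q2 is not accepting → rejected
"111": q0 → q1 → q0 → q1; q1 is not accepting → rejected
"1110": q0 → q1 → q0 → q1 → q2; q2 is not accepting → rejected

Final answer: "1", "101", "111", "1110"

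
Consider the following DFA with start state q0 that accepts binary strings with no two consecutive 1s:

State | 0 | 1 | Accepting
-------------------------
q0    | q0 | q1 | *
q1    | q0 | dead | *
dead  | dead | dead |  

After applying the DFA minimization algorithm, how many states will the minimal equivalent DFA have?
All 3 states are reachable from q0, so none can be removed as unreachable.
Table-filling: first mark every (accepting, non-accepting) pair as distinguishable (accepting: {q0, q1}; non-accepting: {dead}).
Round 1: (q0, q1) on '1' go to q1 and dead, already distinguishable → mark.
Every pair of states is distinguishable, so the DFA is already minimal.
Equivalence classes: {q0}, {q1}, {dead} → 3 states.

Final answer: 3 states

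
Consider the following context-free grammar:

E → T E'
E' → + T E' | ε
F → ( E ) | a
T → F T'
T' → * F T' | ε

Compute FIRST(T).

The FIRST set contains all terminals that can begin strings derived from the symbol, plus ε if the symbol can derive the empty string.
FIRST(F): F → ( E ) contributes '(' and F → a contributes 'a', so FIRST(F) = {(, a}. F is not nullable.
FIRST(T): T → F T' begins with F, and F is not nullable, so FIRST(T) = FIRST(F) = {(, a}.

Final answer: {(, a}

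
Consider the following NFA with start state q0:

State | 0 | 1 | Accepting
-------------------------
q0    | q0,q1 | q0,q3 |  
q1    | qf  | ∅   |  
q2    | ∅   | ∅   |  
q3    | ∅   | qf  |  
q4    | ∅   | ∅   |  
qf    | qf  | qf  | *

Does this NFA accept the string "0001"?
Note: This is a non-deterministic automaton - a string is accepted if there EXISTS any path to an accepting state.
Track the set of states the NFA could be in: start {q0}
Read '0': {q0} → {q0, q1}
Read '0': {q0, q1} → {q0, q1, qf}
Read '0': {q0, q1, qf} → {q0, q1, qf}
Read '1': {q0, q1, qf} → {q0, q3, qf}
Final set {q0, q3, qf} contains accepting state(s) {qf} → accepted.

Final answer: Yes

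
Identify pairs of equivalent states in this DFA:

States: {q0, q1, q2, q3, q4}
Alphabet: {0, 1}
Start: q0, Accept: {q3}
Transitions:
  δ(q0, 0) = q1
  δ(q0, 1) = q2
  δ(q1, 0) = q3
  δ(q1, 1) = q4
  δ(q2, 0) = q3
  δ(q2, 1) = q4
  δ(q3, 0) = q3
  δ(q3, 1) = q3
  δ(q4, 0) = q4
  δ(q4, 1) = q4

Using the table-filling algorithm:
Round 0 – mark pairs where exactly one state is accepting: (q0,q3), (q1,q3), (q2,q3), (q3,q4)
Round 1 – newly marked: (q0,q1) [on 0: q1 vs q3, already marked]; (q0,q2) [on 0: q1 vs q3, already marked]; (q1,q4) [on 0: q3 vs q4, already marked]; (q2,q4) [on 0: q3 vs q4, already marked]
Round 2 – newly marked: (q0,q4) [on 0: q1 vs q4, already marked]
No further pairs can be marked.
(q1, q2) unmarked: δ(q1,0)=q3, δ(q2,0)=q3; δ(q1,1)=q4, δ(q2,1)=q4 → equivalent
Equivalent pairs: (q1, q2)

Final answer: Equivalent pairs: (q1, q2)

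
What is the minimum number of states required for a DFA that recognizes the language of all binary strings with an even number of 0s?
Language: binary strings with an even number of 0s
Lower bound (Myhill–Nerode): the prefixes ε, 0 are pairwise distinguishable:
  ε vs 0: suffix ε distinguishes them (ε has zero 0s (accepted), 0 has one 0 (rejected))
So any DFA needs at least 2 states.
Upper bound: a DFA with 2 states exists (one state per class above).
Minimum states: 2

Final answer: 2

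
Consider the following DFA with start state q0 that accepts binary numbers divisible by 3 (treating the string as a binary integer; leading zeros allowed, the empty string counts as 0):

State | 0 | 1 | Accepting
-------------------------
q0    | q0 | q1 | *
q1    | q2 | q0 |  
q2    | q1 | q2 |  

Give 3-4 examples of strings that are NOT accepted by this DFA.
Any strings that end in a non-accepting state work; for example:
"01": q0 → q0 → q1; q1 is not accepting → rejected
"001": q0 → q0 → q0 → q1; q1 is not accepting → rejected
"101": q0 → q1 → q2 → q2; q2 is not accepting → rejected
"1110": q0 → q1 → q0 → q1 → q2; q2 is not accepting → rejected

Final answer: "01", "001", "101", "1110"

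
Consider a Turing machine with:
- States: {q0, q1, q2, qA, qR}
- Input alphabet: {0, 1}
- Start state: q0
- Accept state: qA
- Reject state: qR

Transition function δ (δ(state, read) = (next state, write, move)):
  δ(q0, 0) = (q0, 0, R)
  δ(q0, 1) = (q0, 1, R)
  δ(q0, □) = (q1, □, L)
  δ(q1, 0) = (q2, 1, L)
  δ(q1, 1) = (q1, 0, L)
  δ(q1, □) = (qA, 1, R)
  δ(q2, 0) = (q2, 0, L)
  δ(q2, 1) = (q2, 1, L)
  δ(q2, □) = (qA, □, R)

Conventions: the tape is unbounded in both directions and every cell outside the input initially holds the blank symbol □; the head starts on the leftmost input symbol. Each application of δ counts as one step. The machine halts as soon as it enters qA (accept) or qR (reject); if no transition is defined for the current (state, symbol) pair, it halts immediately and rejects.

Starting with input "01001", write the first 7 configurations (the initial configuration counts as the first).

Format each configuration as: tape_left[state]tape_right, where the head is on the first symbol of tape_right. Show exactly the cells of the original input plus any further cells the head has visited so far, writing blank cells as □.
Step 0: [q0]01001 (head at position 0)
Step 1: δ(q0, 0) = (q0, 0, R)  ⊢  0[q0]1001 (head at position 1)
Step 2: δ(q0, 1) = (q0, 1, R)  ⊢  01[q0]001 (head at position 2)
Step 3: δ(q0, 0) = (q0, 0, R)  ⊢  010[q0]01 (head at position 3)
Step 4: δ(q0, 0) = (q0, 0, R)  ⊢  0100[q0]1 (head at position 4)
Step 5: δ(q0, 1) = (q0, 1, R)  ⊢  01001[q0]□ (head at position 5)
Step 6: δ(q0, □) = (q1, □, L)  ⊢  0100[q1]1□ (head at position 4)

Final answer: [q0]01001 ⊢ 0[q0]1001 ⊢ 01[q0]001 ⊢ 010[q0]01 ⊢ 0100[q0]1 ⊢ 01001[q0]□ ⊢ 0100[q1]1□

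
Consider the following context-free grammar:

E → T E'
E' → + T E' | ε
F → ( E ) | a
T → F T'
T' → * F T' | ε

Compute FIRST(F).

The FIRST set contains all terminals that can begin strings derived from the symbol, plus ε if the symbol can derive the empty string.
FIRST(F): F → ( E ) contributes '(' and F → a contributes 'a', so FIRST(F) = {(, a}. F is not nullable.

Final answer: {(, a}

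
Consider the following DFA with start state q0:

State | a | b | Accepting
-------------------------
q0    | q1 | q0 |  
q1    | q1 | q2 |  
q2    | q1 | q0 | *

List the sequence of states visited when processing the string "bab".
q0 → q0 → q1 → q2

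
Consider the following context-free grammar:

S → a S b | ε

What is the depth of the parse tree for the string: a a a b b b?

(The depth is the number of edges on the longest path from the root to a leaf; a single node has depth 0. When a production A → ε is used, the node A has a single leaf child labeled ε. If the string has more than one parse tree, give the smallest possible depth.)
The only parse tree applies S → a S b 3 times (once per matching a…b pair) and then S → ε.
The S nodes sit at depths 0, 1, …, 3; the innermost S (depth 3) has the single child ε at depth 4.
The terminal leaves a, b are at depths 1..3, so the longest root-to-leaf path is S → S → … → S → ε with 4 edges.
Depth = 4.

Final answer: 4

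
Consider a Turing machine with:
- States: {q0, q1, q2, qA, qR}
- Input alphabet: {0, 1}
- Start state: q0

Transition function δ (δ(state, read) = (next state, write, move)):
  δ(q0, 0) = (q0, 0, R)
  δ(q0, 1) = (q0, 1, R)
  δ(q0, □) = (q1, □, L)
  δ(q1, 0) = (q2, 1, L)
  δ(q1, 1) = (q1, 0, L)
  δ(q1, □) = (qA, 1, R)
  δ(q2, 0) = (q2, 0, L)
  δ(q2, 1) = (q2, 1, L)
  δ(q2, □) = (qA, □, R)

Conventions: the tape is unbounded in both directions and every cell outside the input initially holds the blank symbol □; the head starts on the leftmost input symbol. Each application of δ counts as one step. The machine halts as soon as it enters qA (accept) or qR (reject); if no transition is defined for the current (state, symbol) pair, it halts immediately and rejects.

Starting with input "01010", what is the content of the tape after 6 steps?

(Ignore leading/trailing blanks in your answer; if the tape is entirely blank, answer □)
Step 0: [q0]01010 (head at position 0)
Step 1: δ(q0, 0) = (q0, 0, R)  ⊢  0[q0]1010 (head at position 1)
Step 2: δ(q0, 1) = (q0, 1, R)  ⊢  01[q0]010 (head at position 2)
Step 3: δ(q0, 0) = (q0, 0, R)  ⊢  010[q0]10 (head at position 3)
Step 4: δ(q0, 1) = (q0, 1, R)  ⊢  0101[q0]0 (head at position 4)
Step 5: δ(q0, 0) = (q0, 0, R)  ⊢  01010[q0]□ (head at position 5)
Step 6: δ(q0, □) = (q1, □, L)  ⊢  0101[q1]0□ (head at position 4)
Tape after 6 steps (ignoring surrounding blanks): 01010

Final answer: Tape: 01010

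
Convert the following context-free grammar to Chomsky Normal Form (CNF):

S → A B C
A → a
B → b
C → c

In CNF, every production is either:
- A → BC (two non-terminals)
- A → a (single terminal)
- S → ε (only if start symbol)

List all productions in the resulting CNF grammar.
The grammar has no ε-productions or unit productions to eliminate.
A → a is already in CNF (single terminal) – keep it.
B → b is already in CNF (single terminal) – keep it.
C → c is already in CNF (single terminal) – keep it.
S → A B C has 3 symbols on the right: break it into binary productions S → A X0, X0 → B C.
Resulting CNF grammar (5 productions): A → a; B → b; C → c; S → A X0; X0 → B C

Final answer: A → a; B → b; C → c; S → A X0; X0 → B C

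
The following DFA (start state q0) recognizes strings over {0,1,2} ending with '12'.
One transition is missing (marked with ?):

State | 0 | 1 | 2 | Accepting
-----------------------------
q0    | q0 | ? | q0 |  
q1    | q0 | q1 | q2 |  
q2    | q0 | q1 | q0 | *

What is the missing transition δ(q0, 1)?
q1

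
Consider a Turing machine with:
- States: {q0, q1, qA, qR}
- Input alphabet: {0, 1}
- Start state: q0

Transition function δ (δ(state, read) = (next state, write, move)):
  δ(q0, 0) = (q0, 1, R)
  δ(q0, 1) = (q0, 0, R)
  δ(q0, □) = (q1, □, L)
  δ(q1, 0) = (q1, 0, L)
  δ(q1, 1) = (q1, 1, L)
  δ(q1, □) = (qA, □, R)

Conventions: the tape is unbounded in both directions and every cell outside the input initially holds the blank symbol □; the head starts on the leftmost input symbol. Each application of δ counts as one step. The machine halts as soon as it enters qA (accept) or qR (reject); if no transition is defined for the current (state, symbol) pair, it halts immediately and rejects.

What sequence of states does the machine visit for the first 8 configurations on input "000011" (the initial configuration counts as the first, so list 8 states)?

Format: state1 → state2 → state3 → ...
Step 0: [q0]000011 (head at position 0)
Step 1: δ(q0, 0) = (q0, 1, R)  ⊢  1[q0]00011 (head at position 1)
Step 2: δ(q0, 0) = (q0, 1, R)  ⊢  11[q0]0011 (head at position 2)
Step 3: δ(q0, 0) = (q0, 1, R)  ⊢  111[q0]011 (head at position 3)
Step 4: δ(q0, 0) = (q0, 1, R)  ⊢  1111[q0]11 (head at position 4)
Step 5: δ(q0, 1) = (q0, 0, R)  ⊢  11110[q0]1 (head at position 5)
Step 6: δ(q0, 1) = (q0, 0, R)  ⊢  111100[q0]□ (head at position 6)
Step 7: δ(q0, □) = (q1, □, L)  ⊢  11110[q1]0□ (head at position 5)
Reading off the states of these 8 configurations: q0 → q0 → q0 → q0 → q0 → q0 → q0 → q1

Final answer: q0 → q0 → q0 → q0 → q0 → q0 → q0 → q1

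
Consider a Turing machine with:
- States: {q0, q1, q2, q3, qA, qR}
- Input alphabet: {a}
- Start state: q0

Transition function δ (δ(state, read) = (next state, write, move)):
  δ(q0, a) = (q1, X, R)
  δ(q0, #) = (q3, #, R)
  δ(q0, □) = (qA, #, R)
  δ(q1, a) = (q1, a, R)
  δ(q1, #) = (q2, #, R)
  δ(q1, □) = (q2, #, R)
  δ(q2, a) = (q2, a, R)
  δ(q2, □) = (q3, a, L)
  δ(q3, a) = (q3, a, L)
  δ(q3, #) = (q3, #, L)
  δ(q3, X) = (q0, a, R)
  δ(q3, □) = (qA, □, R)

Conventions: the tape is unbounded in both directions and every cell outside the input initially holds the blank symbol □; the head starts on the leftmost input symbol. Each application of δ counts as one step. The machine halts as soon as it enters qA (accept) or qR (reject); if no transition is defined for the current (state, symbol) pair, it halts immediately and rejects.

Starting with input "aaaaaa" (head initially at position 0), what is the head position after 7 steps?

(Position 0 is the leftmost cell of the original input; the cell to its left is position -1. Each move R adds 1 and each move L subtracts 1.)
Step 0: [q0]aaaaaa (head at position 0)
Step 1: δ(q0, a) = (q1, X, R)  ⊢  X[q1]aaaaa (head at position 1)
Step 2: δ(q1, a) = (q1, a, R)  ⊢  Xa[q1]aaaa (head at position 2)
Step 3: δ(q1, a) = (q1, a, R)  ⊢  Xaa[q1]aaa (head at position 3)
Step 4: δ(q1, a) = (q1, a, R)  ⊢  Xaaa[q1]aa (head at position 4)
Step 5: δ(q1, a) = (q1, a, R)  ⊢  Xaaaa[q1]a (head at position 5)
Step 6: δ(q1, a) = (q1, a, R)  ⊢  Xaaaaa[q1]□ (head at position 6)
Step 7: δ(q1, □) = (q2, #, R)  ⊢  Xaaaaa#[q2]□ (head at position 7)
Head position after 7 steps: 7

Final answer: Position 7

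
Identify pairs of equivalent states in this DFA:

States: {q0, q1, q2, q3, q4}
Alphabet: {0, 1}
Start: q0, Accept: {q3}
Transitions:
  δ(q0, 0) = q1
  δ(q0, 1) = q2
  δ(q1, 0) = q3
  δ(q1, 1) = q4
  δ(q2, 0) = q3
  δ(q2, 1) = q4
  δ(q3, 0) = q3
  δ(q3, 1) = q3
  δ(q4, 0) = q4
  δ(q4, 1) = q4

Using the table-filling algorithm:
Round 0 – mark pairs where exactly one state is accepting: (q0,q3), (q1,q3), (q2,q3), (q3,q4)
Round 1 – newly marked: (q0,q1) [on 0: q1 vs q3, already marked]; (q0,q2) [on 0: q1 vs q3, already marked]; (q1,q4) [on 0: q3 vs q4, already marked]; (q2,q4) [on 0: q3 vs q4, already marked]
Round 2 – newly marked: (q0,q4) [on 0: q1 vs q4, already marked]
No further pairs can be marked.
(q1, q2) unmarked: δ(q1,0)=q3, δ(q2,0)=q3; δ(q1,1)=q4, δ(q2,1)=q4 → equivalent
Equivalent pairs: (q1, q2)

Final answer: Equivalent pairs: (q1, q2)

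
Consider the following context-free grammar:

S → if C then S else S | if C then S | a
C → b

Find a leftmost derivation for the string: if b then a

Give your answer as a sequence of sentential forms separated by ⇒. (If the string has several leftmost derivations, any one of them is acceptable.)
Start with S.
Step 1: the leftmost non-terminal is S; apply S → if C then S:  if C then S
Step 2: the leftmost non-terminal is C; apply C → b:  if b then S
Step 3: the leftmost non-terminal is S; apply S → a:  if b then a

Final answer: S ⇒ if C then S ⇒ if b then S ⇒ if b then a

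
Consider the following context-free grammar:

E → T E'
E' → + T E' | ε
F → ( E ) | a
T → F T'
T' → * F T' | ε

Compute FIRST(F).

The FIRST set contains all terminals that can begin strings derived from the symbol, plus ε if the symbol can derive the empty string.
FIRST(F): F → ( E ) contributes '(' and F → a contributes 'a', so FIRST(F) = {(, a}. F is not nullable.

Final answer: {(, a}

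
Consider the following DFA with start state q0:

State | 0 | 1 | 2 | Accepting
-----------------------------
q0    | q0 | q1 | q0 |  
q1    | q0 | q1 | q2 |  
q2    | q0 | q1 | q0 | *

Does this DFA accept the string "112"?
Start in q0.
Read '1': q0 → q1
Read '1': q1 → q1
Read '2': q1 → q2
Final state q2 is accepting, so the string is accepted.

Final answer: Yes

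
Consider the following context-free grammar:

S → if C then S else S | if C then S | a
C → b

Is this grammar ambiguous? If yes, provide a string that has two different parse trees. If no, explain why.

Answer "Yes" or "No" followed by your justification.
The 'dangling else' can attach to either if. Two leftmost derivations of  if b then if b then a else a:
  (1) S ⇒ if C then S else S ⇒ if b then S else S ⇒ if b then if C then S else S ⇒ if b then if b then S else S ⇒ if b then if b then a else S ⇒ if b then if b then a else a   (else belongs to the outer if)
  (2) S ⇒ if C then S ⇒ if b then S ⇒ if b then if C then S else S ⇒ if b then if b then S else S ⇒ if b then if b then a else S ⇒ if b then if b then a else a   (else belongs to the inner if)
Two distinct parse trees for the same string, so the grammar is ambiguous.

Final answer: Yes - the string 'if b then if b then a else a' has two distinct leftmost derivations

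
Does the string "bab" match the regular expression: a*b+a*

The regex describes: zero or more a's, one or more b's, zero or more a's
No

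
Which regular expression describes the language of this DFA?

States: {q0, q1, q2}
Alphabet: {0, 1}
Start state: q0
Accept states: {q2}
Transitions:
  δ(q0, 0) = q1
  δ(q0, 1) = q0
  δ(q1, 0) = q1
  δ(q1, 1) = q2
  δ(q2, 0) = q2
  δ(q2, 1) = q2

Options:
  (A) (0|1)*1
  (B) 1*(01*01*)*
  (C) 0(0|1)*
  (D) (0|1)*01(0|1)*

Testing sample strings against the DFA:
  '01' -> accepted
  '1001' -> accepted
  '10010' -> accepted
  '110' -> rejected
Checking each option for a counterexample:
  (A) (0|1)*1: '1' is rejected by the DFA but matches the regex → eliminated
  (B) 1*(01*01*)*: ε is rejected by the DFA but matches the regex → eliminated
  (C) 0(0|1)*: '0' is rejected by the DFA but matches the regex → eliminated
  (D) (0|1)*01(0|1)*: agrees with the DFA on all strings of length ≤ 4
Only (D) (0|1)*01(0|1)* is consistent with the DFA.

Final answer: (D) (0|1)*01(0|1)*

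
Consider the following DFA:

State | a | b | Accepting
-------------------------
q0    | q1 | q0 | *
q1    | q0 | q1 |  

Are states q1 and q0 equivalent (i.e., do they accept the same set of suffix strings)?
Try the suffix ε (the empty string).
From q1: q1 — not accepting.
From q0: q0 — accepting.
The two states disagree on this suffix, so they are not equivalent.

Final answer: No. Distinguishing string: ε (the empty string) - accepted from q0 but not from q1.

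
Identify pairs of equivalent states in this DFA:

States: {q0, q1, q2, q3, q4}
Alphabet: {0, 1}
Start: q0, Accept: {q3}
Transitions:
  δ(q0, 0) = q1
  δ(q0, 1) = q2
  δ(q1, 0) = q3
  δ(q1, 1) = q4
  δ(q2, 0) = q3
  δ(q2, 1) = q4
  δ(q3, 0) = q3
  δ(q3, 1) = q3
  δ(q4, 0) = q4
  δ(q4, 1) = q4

Using the table-filling algorithm:
Round 0 – mark pairs where exactly one state is accepting: (q0,q3), (q1,q3), (q2,q3), (q3,q4)
Round 1 – newly marked: (q0,q1) [on 0: q1 vs q3, already marked]; (q0,q2) [on 0: q1 vs q3, already marked]; (q1,q4) [on 0: q3 vs q4, already marked]; (q2,q4) [on 0: q3 vs q4, already marked]
Round 2 – newly marked: (q0,q4) [on 0: q1 vs q4, already marked]
No further pairs can be marked.
(q1, q2) unmarked: δ(q1,0)=q3, δ(q2,0)=q3; δ(q1,1)=q4, δ(q2,1)=q4 → equivalent
Equivalent pairs: (q1, q2)

Final answer: Equivalent pairs: (q1, q2)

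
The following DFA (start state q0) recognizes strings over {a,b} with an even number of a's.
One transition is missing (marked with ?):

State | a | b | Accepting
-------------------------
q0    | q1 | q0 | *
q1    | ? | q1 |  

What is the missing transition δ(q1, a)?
q0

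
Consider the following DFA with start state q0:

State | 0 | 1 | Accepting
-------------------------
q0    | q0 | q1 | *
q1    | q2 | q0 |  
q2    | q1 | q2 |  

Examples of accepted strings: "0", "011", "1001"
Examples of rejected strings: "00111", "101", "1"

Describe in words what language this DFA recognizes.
binary numbers divisible by 3 (treating the string as a binary integer; leading zeros allowed, the empty string counts as 0)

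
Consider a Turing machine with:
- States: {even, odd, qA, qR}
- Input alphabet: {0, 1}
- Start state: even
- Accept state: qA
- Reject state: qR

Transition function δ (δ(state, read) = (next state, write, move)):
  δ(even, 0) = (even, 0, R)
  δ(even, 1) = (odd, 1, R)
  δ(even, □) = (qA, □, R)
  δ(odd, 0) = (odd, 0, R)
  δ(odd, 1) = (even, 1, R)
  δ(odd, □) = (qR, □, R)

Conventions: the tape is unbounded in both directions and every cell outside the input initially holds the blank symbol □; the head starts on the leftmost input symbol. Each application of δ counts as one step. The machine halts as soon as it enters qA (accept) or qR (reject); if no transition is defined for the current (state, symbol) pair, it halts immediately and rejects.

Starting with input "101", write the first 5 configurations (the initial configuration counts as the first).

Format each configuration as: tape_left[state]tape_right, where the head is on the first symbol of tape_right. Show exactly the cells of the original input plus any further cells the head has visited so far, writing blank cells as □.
Step 0: [even]101 (head at position 0)
Step 1: δ(even, 1) = (odd, 1, R)  ⊢  1[odd]01 (head at position 1)
Step 2: δ(odd, 0) = (odd, 0, R)  ⊢  10[odd]1 (head at position 2)
Step 3: δ(odd, 1) = (even, 1, R)  ⊢  101[even]□ (head at position 3)
Step 4: δ(even, □) = (qA, □, R)  ⊢  101□[qA]□ (head at position 4)

Final answer: [even]101 ⊢ 1[odd]01 ⊢ 10[odd]1 ⊢ 101[even]□ ⊢ 101□[qA]□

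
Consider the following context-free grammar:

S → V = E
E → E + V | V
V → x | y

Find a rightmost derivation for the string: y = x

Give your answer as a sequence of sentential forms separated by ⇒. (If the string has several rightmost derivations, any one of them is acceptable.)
Start with S.
Step 1: the rightmost non-terminal is S; apply S → V = E:  V = E
Step 2: the rightmost non-terminal is E; apply E → V:  V = V
Step 3: the rightmost non-terminal is V; apply V → x:  V = x
Step 4: the rightmost non-terminal is V; apply V → y:  y = x

Final answer: S ⇒ V = E ⇒ V = V ⇒ V = x ⇒ y = x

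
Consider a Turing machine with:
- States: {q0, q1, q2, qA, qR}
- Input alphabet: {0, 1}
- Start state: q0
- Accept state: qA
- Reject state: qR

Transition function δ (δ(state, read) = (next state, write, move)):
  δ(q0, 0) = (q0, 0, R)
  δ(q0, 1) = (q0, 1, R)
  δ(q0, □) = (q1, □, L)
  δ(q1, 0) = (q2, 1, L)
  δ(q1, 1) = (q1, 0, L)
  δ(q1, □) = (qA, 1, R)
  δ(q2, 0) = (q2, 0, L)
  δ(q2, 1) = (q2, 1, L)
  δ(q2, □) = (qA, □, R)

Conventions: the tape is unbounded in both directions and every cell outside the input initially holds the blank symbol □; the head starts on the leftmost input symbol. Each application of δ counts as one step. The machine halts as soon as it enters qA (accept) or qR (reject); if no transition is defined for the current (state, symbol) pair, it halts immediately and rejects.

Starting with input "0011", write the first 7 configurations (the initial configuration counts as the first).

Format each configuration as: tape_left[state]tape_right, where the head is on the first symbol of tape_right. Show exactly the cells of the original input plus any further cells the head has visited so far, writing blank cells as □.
Step 0: [q0]0011 (head at position 0)
Step 1: δ(q0, 0) = (q0, 0, R)  ⊢  0[q0]011 (head at position 1)
Step 2: δ(q0, 0) = (q0, 0, R)  ⊢  00[q0]11 (head at position 2)
Step 3: δ(q0, 1) = (q0, 1, R)  ⊢  001[q0]1 (head at position 3)
Step 4: δ(q0, 1) = (q0, 1, R)  ⊢  0011[q0]□ (head at position 4)
Step 5: δ(q0, □) = (q1, □, L)  ⊢  001[q1]1□ (head at position 3)
Step 6: δ(q1, 1) = (q1, 0, L)  ⊢  00[q1]10□ (head at position 2)

Final answer: [q0]0011 ⊢ 0[q0]011 ⊢ 00[q0]11 ⊢ 001[q0]1 ⊢ 0011[q0]□ ⊢ 001[q1]1□ ⊢ 00[q1]10□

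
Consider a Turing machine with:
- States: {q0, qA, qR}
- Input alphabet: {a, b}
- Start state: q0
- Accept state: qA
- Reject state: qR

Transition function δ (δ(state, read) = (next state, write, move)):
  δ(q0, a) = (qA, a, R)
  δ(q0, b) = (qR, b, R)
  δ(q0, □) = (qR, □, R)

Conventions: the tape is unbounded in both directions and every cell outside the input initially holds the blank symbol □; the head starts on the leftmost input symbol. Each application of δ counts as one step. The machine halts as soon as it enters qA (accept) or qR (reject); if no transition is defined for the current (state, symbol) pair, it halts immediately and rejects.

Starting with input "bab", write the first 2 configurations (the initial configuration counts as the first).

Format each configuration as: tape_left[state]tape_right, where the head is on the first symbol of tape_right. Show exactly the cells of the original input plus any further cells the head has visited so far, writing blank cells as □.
Step 0: [q0]bab (head at position 0)
Step 1: δ(q0, b) = (qR, b, R)  ⊢  b[qR]ab (head at position 1)

Final answer: [q0]bab ⊢ b[qR]ab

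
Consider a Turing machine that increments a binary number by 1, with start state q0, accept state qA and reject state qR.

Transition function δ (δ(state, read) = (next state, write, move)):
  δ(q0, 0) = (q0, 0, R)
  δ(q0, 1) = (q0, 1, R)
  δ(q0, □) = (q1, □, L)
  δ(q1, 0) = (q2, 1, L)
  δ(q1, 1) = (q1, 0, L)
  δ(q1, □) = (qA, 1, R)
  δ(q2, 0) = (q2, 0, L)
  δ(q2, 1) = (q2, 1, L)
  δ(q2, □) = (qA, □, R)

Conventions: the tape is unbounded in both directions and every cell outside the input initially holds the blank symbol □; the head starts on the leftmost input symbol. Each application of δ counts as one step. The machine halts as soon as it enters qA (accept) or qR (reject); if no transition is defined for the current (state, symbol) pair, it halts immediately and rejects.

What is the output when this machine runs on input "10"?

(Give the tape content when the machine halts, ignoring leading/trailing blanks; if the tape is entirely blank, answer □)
Step 0: [q0]10 (head at position 0)
Step 1: δ(q0, 1) = (q0, 1, R)  ⊢  1[q0]0 (head at position 1)
Step 2: δ(q0, 0) = (q0, 0, R)  ⊢  10[q0]□ (head at position 2)
Step 3: δ(q0, □) = (q1, □, L)  ⊢  1[q1]0□ (head at position 1)
Step 4: δ(q1, 0) = (q2, 1, L)  ⊢  [q2]11□ (head at position 0)
Step 5: δ(q2, 1) = (q2, 1, L)  ⊢  [q2]□11□ (head at position -1)
Step 6: δ(q2, □) = (qA, □, R)  ⊢  □[qA]11□ (head at position 0)
The machine is in qA, so it halts and accepts.
Tape content when halted (ignoring surrounding blanks): 11

Final answer: Output: 11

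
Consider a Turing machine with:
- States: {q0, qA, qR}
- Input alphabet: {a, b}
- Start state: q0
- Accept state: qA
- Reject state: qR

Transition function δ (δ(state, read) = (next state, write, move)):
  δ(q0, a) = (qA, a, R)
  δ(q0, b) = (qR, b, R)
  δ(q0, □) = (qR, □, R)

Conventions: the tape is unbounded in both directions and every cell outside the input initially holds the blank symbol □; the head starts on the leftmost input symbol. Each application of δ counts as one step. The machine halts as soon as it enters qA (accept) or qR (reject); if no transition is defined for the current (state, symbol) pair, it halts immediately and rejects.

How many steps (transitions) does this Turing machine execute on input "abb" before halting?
Step 0: [q0]abb (head at position 0)
Step 1: δ(q0, a) = (qA, a, R)  ⊢  a[qA]bb (head at position 1)
The machine is in qA, so it halts and accepts.
Number of transitions executed: 1.

Final answer: 1 steps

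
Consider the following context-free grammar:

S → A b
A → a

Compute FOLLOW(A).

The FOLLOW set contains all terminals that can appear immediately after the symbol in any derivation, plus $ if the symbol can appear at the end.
A occurs only in S → A b, where it is immediately followed by the terminal b. So FOLLOW(A) = {b}.

Final answer: {b}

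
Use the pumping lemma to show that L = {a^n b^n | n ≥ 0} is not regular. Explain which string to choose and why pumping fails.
Language: L = {a^n b^n | n ≥ 0} (equal numbers of a's followed by b's)
Step 1: Assume for contradiction that L is regular, with pumping length p.
Step 2: Choose s = a^p b^p. Then s ∈ L (it has p a's followed by p b's) and |s| ≥ p.
Step 3: Consider any decomposition s = xyz with |xy| ≤ p and |y| > 0. Since |xy| ≤ p and the first p symbols of s are all a's, y = a^k for some k with 1 ≤ k ≤ p.
Step 4: Pumping up (i = 2): xy²z = a^(p+k) b^p, which has more a's than b's, so xy²z ∉ L.
This contradicts the pumping lemma, so L is not regular.

Final answer: Choose s = a^p b^p. Since |xy| ≤ p, y = a^k with k ≥ 1. Then xy²z = a^(p+k) b^p ∉ L.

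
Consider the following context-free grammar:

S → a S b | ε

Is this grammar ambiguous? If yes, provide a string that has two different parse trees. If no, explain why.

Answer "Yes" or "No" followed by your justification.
At every step exactly one production applies: if the remaining string to generate is non-empty it starts with a and ends with b, forcing S → a S b; if it is empty, S → ε is forced. Hence each string a^n b^n has exactly one derivation (S → a S b applied n times, then S → ε) and one parse tree.

Final answer: No - the grammar is unambiguous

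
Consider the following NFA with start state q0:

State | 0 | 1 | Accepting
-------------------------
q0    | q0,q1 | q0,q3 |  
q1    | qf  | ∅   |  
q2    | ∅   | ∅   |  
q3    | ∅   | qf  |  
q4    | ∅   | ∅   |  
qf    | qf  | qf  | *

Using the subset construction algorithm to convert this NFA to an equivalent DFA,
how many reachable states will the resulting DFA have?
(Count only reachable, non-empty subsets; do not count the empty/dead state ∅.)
Start subset: {q0}
{q0}: on 0 → {q0, q1}, on 1 → {q0, q3}
{q0, q1}: on 0 → {q0, q1, qf}, on 1 → {q0, q3}
{q0, q3}: on 0 → {q0, q1}, on 1 → {q0, q3, qf}
{q0, q1, qf}: on 0 → {q0, q1, qf}, on 1 → {q0, q3, qf}
{q0, q3, qf}: on 0 → {q0, q1, qf}, on 1 → {q0, q3, qf}
Reachable non-empty subsets: {q0}, {q0, q1}, {q0, q3}, {q0, q1, qf}, {q0, q3, qf} — 5 in total.

Final answer: 5 states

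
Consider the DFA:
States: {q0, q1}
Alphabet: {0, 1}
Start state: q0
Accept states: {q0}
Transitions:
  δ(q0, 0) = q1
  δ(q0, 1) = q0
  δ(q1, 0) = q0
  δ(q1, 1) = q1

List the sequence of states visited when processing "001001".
Starting at q0
Read '0': q0 -> q1
Read '0': q1 -> q0
Read '1': q0 -> q0
Read '0': q0 -> q1
Read '0': q1 -> q0
Read '1': q0 -> q0

Final answer: q0 -> q1 -> q0 -> q0 -> q1 -> q0 -> q0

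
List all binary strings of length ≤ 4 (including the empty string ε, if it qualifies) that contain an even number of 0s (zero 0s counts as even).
Checking every binary string of length 0 to 4:
  Length 0: accepted: ε | rejected: (none)
  Length 1: accepted: 1 | rejected: 0
  Length 2: accepted: 00, 11 | rejected: 01, 10
  Length 3: accepted: 001, 010, 100, 111 | rejected: 000, 011, 101, 110
  Length 4: accepted: 0000, 0011, 0101, 0110, 1001, 1010, 1100, 1111 | rejected: 0001, 0010, 0100, 0111, 1000, 1011, 1101, 1110
Total: 16 string(s).

Final answer: ε, 1, 00, 11, 001, 010, 100, 111, 0000, 0011, 0101, 0110, 1001, 1010, 1100, 1111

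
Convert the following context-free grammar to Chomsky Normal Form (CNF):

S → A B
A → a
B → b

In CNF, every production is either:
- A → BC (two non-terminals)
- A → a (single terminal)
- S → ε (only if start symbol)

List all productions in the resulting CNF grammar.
The grammar has no ε-productions or unit productions to eliminate.
S → A B is already in CNF (two non-terminals) – keep it.
A → a is already in CNF (single terminal) – keep it.
B → b is already in CNF (single terminal) – keep it.
Resulting CNF grammar (3 productions): A → a; B → b; S → A B

Final answer: A → a; B → b; S → A B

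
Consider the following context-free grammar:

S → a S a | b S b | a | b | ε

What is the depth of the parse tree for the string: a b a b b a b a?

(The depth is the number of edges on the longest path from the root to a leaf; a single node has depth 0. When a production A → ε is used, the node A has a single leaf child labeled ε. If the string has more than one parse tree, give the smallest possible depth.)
The string has even length 8, so its (unique) parse tree peels off matching outer symbols: S → a S a, S → b S b, S → a S a, S → b S b, and finally S → ε for the empty middle.
The S nodes are at depths 0..4; the ε leaf under the innermost S is at depth 5 (terminal leaves are at depths 1..4).
Depth = 5.

Final answer: 5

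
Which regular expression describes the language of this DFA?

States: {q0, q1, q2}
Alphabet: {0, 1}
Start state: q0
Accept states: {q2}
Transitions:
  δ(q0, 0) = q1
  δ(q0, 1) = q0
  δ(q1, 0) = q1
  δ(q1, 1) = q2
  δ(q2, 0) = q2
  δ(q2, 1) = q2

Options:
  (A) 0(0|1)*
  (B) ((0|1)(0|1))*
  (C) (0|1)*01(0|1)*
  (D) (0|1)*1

Testing sample strings against the DFA:
  '1100' -> rejected
  '0111' -> accepted
  '101' -> accepted
  '0111' -> accepted
Checking each option for a counterexample:
  (A) 0(0|1)*: '0' is rejected by the DFA but matches the regex → eliminated
  (B) ((0|1)(0|1))*: ε is rejected by the DFA but matches the regex → eliminated
  (C) (0|1)*01(0|1)*: agrees with the DFA on all strings of length ≤ 4
  (D) (0|1)*1: '1' is rejected by the DFA but matches the regex → eliminated
Only (C) (0|1)*01(0|1)* is consistent with the DFA.

Final answer: (C) (0|1)*01(0|1)*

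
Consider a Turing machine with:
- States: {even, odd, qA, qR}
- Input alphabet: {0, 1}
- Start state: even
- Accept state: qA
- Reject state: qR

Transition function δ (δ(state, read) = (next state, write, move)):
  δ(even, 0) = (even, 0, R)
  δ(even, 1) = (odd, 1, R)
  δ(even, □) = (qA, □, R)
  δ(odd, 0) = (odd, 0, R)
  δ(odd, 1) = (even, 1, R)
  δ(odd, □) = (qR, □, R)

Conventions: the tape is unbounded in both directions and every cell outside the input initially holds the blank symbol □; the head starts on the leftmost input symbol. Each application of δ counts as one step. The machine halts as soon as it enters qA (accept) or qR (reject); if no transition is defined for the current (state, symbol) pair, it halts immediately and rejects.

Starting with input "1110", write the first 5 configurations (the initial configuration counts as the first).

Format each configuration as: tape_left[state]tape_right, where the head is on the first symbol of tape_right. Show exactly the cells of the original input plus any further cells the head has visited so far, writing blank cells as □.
Step 0: [even]1110 (head at position 0)
Step 1: δ(even, 1) = (odd, 1, R)  ⊢  1[odd]110 (head at position 1)
Step 2: δ(odd, 1) = (even, 1, R)  ⊢  11[even]10 (head at position 2)
Step 3: δ(even, 1) = (odd, 1, R)  ⊢  111[odd]0 (head at position 3)
Step 4: δ(odd, 0) = (odd, 0, R)  ⊢  1110[odd]□ (head at position 4)

Final answer: [even]1110 ⊢ 1[odd]110 ⊢ 11[even]10 ⊢ 111[odd]0 ⊢ 1110[odd]□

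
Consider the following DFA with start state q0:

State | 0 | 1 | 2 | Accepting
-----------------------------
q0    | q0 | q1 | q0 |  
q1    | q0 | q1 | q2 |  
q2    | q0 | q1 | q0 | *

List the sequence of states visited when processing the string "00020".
q0 → q0 → q0 → q0 → q0 → q0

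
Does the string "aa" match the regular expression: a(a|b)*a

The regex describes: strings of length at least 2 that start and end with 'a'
Yes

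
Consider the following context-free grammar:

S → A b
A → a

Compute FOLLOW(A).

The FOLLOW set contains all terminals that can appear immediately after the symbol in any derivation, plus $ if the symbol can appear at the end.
A occurs only in S → A b, where it is immediately followed by the terminal b. So FOLLOW(A) = {b}.

Final answer: {b}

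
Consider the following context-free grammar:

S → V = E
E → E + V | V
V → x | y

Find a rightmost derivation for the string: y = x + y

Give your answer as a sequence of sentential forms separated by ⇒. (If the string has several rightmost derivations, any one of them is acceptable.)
Start with S.
Step 1: the rightmost non-terminal is S; apply S → V = E:  V = E
Step 2: the rightmost non-terminal is E; apply E → E + V:  V = E + V
Step 3: the rightmost non-terminal is V; apply V → y:  V = E + y
Step 4: the rightmost non-terminal is E; apply E → V:  V = V + y
Step 5: the rightmost non-terminal is V; apply V → x:  V = x + y
Step 6: the rightmost non-terminal is V; apply V → y:  y = x + y

Final answer: S ⇒ V = E ⇒ V = E + V ⇒ V = E + y ⇒ V = V + y ⇒ V = x + y ⇒ y = x + y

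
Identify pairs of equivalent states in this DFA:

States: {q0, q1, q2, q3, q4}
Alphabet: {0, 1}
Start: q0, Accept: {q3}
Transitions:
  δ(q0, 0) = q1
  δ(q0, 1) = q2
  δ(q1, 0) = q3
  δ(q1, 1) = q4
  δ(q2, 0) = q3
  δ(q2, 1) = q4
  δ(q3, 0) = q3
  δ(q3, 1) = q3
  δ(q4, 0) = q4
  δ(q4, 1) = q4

Using the table-filling algorithm:
Round 0 – mark pairs where exactly one state is accepting: (q0,q3), (q1,q3), (q2,q3), (q3,q4)
Round 1 – newly marked: (q0,q1) [on 0: q1 vs q3, already marked]; (q0,q2) [on 0: q1 vs q3, already marked]; (q1,q4) [on 0: q3 vs q4, already marked]; (q2,q4) [on 0: q3 vs q4, already marked]
Round 2 – newly marked: (q0,q4) [on 0: q1 vs q4, already marked]
No further pairs can be marked.
(q1, q2) unmarked: δ(q1,0)=q3, δ(q2,0)=q3; δ(q1,1)=q4, δ(q2,1)=q4 → equivalent
Equivalent pairs: (q1, q2)

Final answer: Equivalent pairs: (q1, q2)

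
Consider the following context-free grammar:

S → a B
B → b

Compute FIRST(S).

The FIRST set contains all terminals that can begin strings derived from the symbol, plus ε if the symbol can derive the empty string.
S has the single production S → a B, whose right-hand side begins with the terminal a. So FIRST(S) = {a}.

Final answer: {a}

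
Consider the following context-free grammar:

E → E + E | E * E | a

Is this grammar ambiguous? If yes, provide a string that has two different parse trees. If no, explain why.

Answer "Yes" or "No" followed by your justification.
Two different leftmost derivations of a + a * a:
  (1) E ⇒ E + E ⇒ a + E ⇒ a + E * E ⇒ a + a * E ⇒ a + a * a   (tree groups a + (a * a))
  (2) E ⇒ E * E ⇒ E + E * E ⇒ a + E * E ⇒ a + a * E ⇒ a + a * a   (tree groups (a + a) * a)
Two distinct leftmost derivations = two distinct parse trees, so the grammar is ambiguous.

Final answer: Yes - the string 'a + a * a' has two distinct leftmost derivations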